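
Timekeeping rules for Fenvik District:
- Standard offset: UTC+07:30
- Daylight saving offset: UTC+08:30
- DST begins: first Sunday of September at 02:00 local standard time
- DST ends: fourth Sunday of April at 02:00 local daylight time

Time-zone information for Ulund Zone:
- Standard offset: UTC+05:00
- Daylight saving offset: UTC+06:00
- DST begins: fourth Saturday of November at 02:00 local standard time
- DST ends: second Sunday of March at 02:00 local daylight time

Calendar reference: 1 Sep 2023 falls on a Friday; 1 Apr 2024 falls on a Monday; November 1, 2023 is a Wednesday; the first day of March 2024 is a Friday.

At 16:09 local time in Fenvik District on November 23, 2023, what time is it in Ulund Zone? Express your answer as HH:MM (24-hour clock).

12:39

1 September 2023 is a Friday, so the first Sunday is September 3.
1 April 2024 is a Monday, so the first Sunday is April 7 and the fourth is April 28.
Daylight saving runs 3 September 2023 – 28 April 2024; November 23, 2023 is inside that window, so Fenvik District is at UTC+08:30.
16:09 Fenvik District − 8h30m = 07:39 UTC.
1 November 2023 is a Wednesday, so the first Saturday is November 4 and the fourth is November 25.
1 March 2024 is a Friday, so the first Sunday is March 3 and the second is March 10.
At the standard offset (UTC+05:00), 07:39 UTC + 5h = 12:39 Ulund Zone standard time.
The standard-time date in Ulund Zone, November 23, 2023, does not fall between 25 November 2023 and 10 March 2024, so daylight saving is not in effect and Ulund Zone is at UTC+05:00.
07:39 UTC + 5h = 12:39 Ulund Zone.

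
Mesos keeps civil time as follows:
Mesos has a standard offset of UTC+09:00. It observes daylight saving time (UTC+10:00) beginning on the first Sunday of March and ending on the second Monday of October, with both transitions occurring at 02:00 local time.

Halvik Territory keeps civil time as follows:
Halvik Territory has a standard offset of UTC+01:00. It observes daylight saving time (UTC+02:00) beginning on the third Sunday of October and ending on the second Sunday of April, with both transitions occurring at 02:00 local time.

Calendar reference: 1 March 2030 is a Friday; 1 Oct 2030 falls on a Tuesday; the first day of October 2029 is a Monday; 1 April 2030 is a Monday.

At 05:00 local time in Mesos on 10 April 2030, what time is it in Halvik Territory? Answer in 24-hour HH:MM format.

21:00

1 March 2030 is a Friday, so the first Sunday is March 3.
1 October 2030 is a Tuesday, so the first Monday is October 7 and the second is October 14.
10 April 2030 lies within the daylight-saving period (3 March – 14 October), so Mesos is on daylight time, UTC+10:00.
05:00 Mesos − 10h = 19:00 UTC (rolling into the previous day, 9 April 2030).
1 October 2029 is a Monday, so the first Sunday is October 7 and the third is October 21.
1 April 2030 is a Monday, so the first Sunday is April 7 and the second is April 14.
At the standard offset (UTC+01:00), 19:00 UTC + 1h = 20:00 Halvik Territory standard time.
The standard-time date in Halvik Territory, 9 April 2030, falls between 21 October 2029 and 14 April 2030, so daylight saving is in effect and Halvik Territory is at UTC+02:00.
19:00 UTC + 2h = 21:00 Halvik Territory.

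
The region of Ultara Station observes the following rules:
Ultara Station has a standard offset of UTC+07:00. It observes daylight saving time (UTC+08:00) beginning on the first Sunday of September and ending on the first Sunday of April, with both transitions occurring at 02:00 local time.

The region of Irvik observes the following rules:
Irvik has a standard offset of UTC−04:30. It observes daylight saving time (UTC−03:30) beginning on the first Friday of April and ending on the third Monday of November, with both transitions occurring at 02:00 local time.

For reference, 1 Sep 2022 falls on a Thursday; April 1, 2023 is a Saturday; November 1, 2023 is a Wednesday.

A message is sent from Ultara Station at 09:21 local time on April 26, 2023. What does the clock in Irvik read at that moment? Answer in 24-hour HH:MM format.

1 September 2022 is a Thursday, so the first Sunday is September 4.
1 April 2023 is a Saturday, so the first Sunday is April 2.
April 26, 2023 does not fall between 4 September 2022 and 2 April 2023, so daylight saving is not in effect and Ultara Station is at UTC+07:00.
09:21 Ultara Station − 7h = 02:21 UTC.
1 April 2023 is a Saturday, so the first Friday is April 7.
1 November 2023 is a Wednesday, so the first Monday is November 6 and the third is November 20.
At the standard offset (UTC−04:30), 02:21 UTC − 4h30m = 21:51 Irvik standard time (rolling into the previous day, 25 April 2023).
The standard-time date in Irvik, April 25, 2023, falls between 7 April and 20 November, so daylight saving is in effect and Irvik is at UTC−03:30.
02:21 UTC − 3h30m = 22:51 Irvik (rolling into the previous day, 25 April 2023).

22:51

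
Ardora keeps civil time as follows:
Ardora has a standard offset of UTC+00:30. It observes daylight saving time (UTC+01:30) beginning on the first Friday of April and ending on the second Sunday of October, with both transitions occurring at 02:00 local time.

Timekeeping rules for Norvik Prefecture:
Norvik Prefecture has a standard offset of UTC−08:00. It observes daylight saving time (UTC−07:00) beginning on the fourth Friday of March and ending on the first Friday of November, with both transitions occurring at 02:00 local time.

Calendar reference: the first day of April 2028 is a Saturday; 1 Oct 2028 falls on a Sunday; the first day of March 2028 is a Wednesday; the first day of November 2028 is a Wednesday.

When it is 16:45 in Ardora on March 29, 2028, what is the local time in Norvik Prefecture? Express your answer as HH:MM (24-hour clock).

09:15

1 April 2028 is a Saturday, so the first Friday is April 7.
1 October 2028 is a Sunday, so the first Sunday is October 1 and the second is October 8.
March 29, 2028 is outside the daylight-saving period (7 April – 8 October), so Ardora is on standard time, UTC+00:30.
16:45 Ardora − 0h30m = 16:15 UTC.
1 March 2028 is a Wednesday, so the first Friday is March 3 and the fourth is March 24.
1 November 2028 is a Wednesday, so the first Friday is November 3.
At the standard offset (UTC−08:00), 16:15 UTC − 8h = 08:15 Norvik Prefecture standard time.
Daylight saving runs 24 March – 3 November; the standard-time date in Norvik Prefecture, March 29, 2028, is inside that window, so Norvik Prefecture is at UTC−07:00.
16:15 UTC − 7h = 09:15 Norvik Prefecture.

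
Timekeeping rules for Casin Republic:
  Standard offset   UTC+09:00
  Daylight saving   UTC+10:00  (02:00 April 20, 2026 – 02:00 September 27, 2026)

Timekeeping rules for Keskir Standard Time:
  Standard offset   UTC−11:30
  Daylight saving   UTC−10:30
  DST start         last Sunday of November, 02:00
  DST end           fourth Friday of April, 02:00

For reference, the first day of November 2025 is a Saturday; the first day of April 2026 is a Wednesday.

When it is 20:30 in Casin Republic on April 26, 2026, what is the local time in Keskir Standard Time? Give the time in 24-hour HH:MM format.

April 26, 2026 lies within the daylight-saving period (20 April – 27 September), so Casin Republic is on daylight time, UTC+10:00.
20:30 Casin Republic − 10h = 10:30 UTC.
1 November 2025 is a Saturday, so Sundays fall on 2, 9, 16, 23, 30; the last is November 30.
1 April 2026 is a Wednesday, so the first Friday is April 3 and the fourth is April 24.
At the standard offset (UTC−11:30), 10:30 UTC − 11h30m = 23:00 Keskir Standard Time standard time (rolling into the previous day, 25 April 2026).
The standard-time date in Keskir Standard Time, April 25, 2026, is outside the daylight-saving period (30 November 2025 – 24 April 2026), so Keskir Standard Time is on standard time, UTC−11:30.
10:30 UTC − 11h30m = 23:00 Keskir Standard Time (rolling into the previous day, 25 April 2026).

23:00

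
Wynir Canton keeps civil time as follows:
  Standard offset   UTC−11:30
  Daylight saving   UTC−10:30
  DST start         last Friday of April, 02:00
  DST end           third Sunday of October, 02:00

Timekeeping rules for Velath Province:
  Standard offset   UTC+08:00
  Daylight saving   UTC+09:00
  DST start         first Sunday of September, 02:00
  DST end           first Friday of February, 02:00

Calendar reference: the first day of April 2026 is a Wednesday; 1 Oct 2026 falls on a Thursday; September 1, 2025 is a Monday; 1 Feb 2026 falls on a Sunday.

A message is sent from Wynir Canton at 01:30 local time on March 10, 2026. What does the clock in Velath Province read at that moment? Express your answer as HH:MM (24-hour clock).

21:00

1 April 2026 is a Wednesday, so Fridays fall on 3, 10, 17, 24; the last is April 24.
1 October 2026 is a Thursday, so the first Sunday is October 4 and the third is October 18.
March 10, 2026 does not fall between 24 April and 18 October, so daylight saving is not in effect and Wynir Canton is at UTC−11:30.
01:30 Wynir Canton + 11h30m = 13:00 UTC.
1 September 2025 is a Monday, so the first Sunday is September 7.
1 February 2026 is a Sunday, so the first Friday is February 6.
At the standard offset (UTC+08:00), 13:00 UTC + 8h = 21:00 Velath Province standard time.
The standard-time date in Velath Province, March 10, 2026, does not fall between 7 September 2025 and 6 February 2026, so daylight saving is not in effect and Velath Province is at UTC+08:00.
13:00 UTC + 8h = 21:00 Velath Province.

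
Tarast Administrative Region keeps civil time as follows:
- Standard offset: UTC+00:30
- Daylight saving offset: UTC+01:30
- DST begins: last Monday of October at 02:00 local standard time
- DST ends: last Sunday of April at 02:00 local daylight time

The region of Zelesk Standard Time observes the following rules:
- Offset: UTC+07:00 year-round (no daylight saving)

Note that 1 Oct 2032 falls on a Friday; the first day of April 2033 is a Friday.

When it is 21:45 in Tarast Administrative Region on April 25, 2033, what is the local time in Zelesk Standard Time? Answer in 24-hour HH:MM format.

04:15

1 October 2032 is a Friday, so Mondays fall on 4, 11, 18, 25; the last is October 25.
1 April 2033 is a Friday, so Sundays fall on 3, 10, 17, 24; the last is April 24.
April 25, 2033 is outside the daylight-saving period (25 October 2032 – 24 April 2033), so Tarast Administrative Region is on standard time, UTC+00:30.
21:45 Tarast Administrative Region − 0h30m = 21:15 UTC.
Zelesk Standard Time has no daylight saving, so its offset is UTC+07:00 year-round.
21:15 UTC + 7h = 04:15 Zelesk Standard Time (rolling into the next day, 26 April 2033).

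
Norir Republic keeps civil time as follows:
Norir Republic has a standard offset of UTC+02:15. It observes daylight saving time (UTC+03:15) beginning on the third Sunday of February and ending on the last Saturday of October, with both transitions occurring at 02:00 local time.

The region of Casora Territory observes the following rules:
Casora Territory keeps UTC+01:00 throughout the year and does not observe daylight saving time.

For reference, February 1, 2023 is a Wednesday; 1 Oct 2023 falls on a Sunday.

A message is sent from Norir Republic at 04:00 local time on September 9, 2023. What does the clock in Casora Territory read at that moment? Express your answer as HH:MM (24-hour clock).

01:45

1 February 2023 is a Wednesday, so the first Sunday is February 5 and the third is February 19.
1 October 2023 is a Sunday, so Saturdays fall on 7, 14, 21, 28; the last is October 28.
Daylight saving runs 19 February – 28 October; September 9, 2023 is inside that window, so Norir Republic is at UTC+03:15.
04:00 Norir Republic − 3h15m = 00:45 UTC.
Casora Territory has no daylight saving, so its offset is UTC+01:00 year-round.
00:45 UTC + 1h = 01:45 Casora Territory.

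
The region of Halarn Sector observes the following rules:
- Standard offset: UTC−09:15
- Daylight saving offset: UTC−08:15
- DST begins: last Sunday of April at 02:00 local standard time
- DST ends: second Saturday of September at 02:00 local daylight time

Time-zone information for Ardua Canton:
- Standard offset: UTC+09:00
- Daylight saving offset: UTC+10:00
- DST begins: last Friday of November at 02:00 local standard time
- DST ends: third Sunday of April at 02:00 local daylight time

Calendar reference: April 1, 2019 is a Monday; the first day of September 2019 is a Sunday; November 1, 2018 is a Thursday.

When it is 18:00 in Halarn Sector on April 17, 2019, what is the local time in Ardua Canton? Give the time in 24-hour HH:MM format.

13:15

1 April 2019 is a Monday, so Sundays fall on 7, 14, 21, 28; the last is April 28.
1 September 2019 is a Sunday, so the first Saturday is September 7 and the second is September 14.
Daylight saving runs 28 April – 14 September; April 17, 2019 is outside that window, so Halarn Sector is on standard time at UTC−09:15.
18:00 Halarn Sector + 9h15m = 03:15 UTC (rolling into the next day, 18 April 2019).
1 November 2018 is a Thursday, so Fridays fall on 2, 9, 16, 23, 30; the last is November 30.
1 April 2019 is a Monday, so the first Sunday is April 7 and the third is April 21.
At the standard offset (UTC+09:00), 03:15 UTC + 9h = 12:15 Ardua Canton standard time.
Daylight saving runs 30 November 2018 – 21 April 2019; the standard-time date in Ardua Canton, April 18, 2019, is inside that window, so Ardua Canton is at UTC+10:00.
03:15 UTC + 10h = 13:15 Ardua Canton.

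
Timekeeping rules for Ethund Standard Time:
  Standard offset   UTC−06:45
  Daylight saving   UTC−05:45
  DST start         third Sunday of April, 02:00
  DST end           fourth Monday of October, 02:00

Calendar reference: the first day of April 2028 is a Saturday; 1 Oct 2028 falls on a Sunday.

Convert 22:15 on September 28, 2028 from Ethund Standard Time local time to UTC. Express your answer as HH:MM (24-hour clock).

1 April 2028 is a Saturday, so the first Sunday is April 2 and the third is April 16.
1 October 2028 is a Sunday, so the first Monday is October 2 and the fourth is October 23.
September 28, 2028 lies within the daylight-saving period (16 April – 23 October), so Ethund Standard Time is on daylight time, UTC−05:45.
22:15 local + 5h45m = 04:00 UTC (rolling into the next day, 29 September 2028).

04:00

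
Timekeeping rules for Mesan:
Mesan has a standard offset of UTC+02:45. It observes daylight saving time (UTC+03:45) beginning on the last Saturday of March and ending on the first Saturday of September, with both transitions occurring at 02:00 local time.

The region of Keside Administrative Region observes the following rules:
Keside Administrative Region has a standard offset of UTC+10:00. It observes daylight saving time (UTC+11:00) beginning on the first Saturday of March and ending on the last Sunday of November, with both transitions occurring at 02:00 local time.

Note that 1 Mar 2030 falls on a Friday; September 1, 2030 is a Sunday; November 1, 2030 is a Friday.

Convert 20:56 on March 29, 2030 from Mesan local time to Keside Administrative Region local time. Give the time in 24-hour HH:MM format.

05:11

1 March 2030 is a Friday, so Saturdays fall on 2, 9, 16, 23, 30; the last is March 30.
1 September 2030 is a Sunday, so the first Saturday is September 7.
March 29, 2030 does not fall between 30 March and 7 September, so daylight saving is not in effect and Mesan is at UTC+02:45.
20:56 Mesan − 2h45m = 18:11 UTC.
1 March 2030 is a Friday, so the first Saturday is March 2.
1 November 2030 is a Friday, so Sundays fall on 3, 10, 17, 24; the last is November 24.
At the standard offset (UTC+10:00), 18:11 UTC + 10h = 04:11 Keside Administrative Region standard time (rolling into the next day, 30 March 2030).
Daylight saving runs 2 March – 24 November; the standard-time date in Keside Administrative Region, March 30, 2030, is inside that window, so Keside Administrative Region is at UTC+11:00.
18:11 UTC + 11h = 05:11 Keside Administrative Region (rolling into the next day, 30 March 2030).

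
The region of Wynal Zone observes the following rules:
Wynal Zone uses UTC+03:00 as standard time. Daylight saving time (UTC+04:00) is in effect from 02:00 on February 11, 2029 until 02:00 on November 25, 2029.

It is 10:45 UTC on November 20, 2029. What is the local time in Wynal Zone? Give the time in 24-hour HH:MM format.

14:45

At the standard offset (UTC+03:00), 10:45 UTC + 3h = 13:45 Wynal Zone standard time.
The standard-time date in Wynal Zone, November 20, 2029, lies within the daylight-saving period (11 February – 25 November), so Wynal Zone is on daylight time, UTC+04:00.
10:45 UTC + 4h = 14:45 local.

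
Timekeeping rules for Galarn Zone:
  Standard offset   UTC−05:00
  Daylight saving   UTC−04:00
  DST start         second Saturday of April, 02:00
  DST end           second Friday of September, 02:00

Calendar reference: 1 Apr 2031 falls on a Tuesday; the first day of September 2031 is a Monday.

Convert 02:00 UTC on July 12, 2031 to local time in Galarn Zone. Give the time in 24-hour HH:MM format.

22:00

1 April 2031 is a Tuesday, so the first Saturday is April 5 and the second is April 12.
1 September 2031 is a Monday, so the first Friday is September 5 and the second is September 12.
At the standard offset (UTC−05:00), 02:00 UTC − 5h = 21:00 Galarn Zone standard time (rolling into the previous day, 11 July 2031).
Daylight saving runs 12 April – 12 September; the standard-time date in Galarn Zone, July 11, 2031, is inside that window, so Galarn Zone is at UTC−04:00.
02:00 UTC − 4h = 22:00 local (rolling into the previous day, 11 July 2031).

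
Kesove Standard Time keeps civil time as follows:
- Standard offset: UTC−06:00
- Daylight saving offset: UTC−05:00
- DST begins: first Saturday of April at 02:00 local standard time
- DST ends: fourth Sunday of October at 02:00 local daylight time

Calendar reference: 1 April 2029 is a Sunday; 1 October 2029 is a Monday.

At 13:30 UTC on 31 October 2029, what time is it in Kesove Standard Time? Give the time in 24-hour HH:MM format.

07:30

1 April 2029 is a Sunday, so the first Saturday is April 7.
1 October 2029 is a Monday, so the first Sunday is October 7 and the fourth is October 28.
At the standard offset (UTC−06:00), 13:30 UTC − 6h = 07:30 Kesove Standard Time standard time.
The standard-time date in Kesove Standard Time, 31 October 2029, is outside the daylight-saving period (7 April – 28 October), so Kesove Standard Time is on standard time, UTC−06:00.
13:30 UTC − 6h = 07:30 local.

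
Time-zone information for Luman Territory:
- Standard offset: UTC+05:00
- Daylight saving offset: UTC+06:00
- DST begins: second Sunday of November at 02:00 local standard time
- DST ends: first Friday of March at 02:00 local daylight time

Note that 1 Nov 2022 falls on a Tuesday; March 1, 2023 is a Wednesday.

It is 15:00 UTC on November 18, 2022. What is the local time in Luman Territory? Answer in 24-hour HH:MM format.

1 November 2022 is a Tuesday, so the first Sunday is November 6 and the second is November 13.
1 March 2023 is a Wednesday, so the first Friday is March 3.
At the standard offset (UTC+05:00), 15:00 UTC + 5h = 20:00 Luman Territory standard time.
Daylight saving runs 13 November 2022 – 3 March 2023; the standard-time date in Luman Territory, November 18, 2022, is inside that window, so Luman Territory is at UTC+06:00.
15:00 UTC + 6h = 21:00 local.

21:00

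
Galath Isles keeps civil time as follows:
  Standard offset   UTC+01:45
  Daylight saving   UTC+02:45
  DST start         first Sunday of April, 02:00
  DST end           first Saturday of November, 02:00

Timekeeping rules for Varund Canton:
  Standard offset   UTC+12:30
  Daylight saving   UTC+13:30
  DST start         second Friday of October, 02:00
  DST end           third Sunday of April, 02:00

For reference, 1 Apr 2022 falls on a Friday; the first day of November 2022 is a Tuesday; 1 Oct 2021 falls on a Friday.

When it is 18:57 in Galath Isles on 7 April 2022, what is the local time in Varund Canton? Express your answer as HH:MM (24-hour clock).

1 April 2022 is a Friday, so the first Sunday is April 3.
1 November 2022 is a Tuesday, so the first Saturday is November 5.
Daylight saving runs 3 April – 5 November; 7 April 2022 is inside that window, so Galath Isles is at UTC+02:45.
18:57 Galath Isles − 2h45m = 16:12 UTC.
1 October 2021 is a Friday, so the first Friday is October 1 and the second is October 8.
1 April 2022 is a Friday, so the first Sunday is April 3 and the third is April 17.
At the standard offset (UTC+12:30), 16:12 UTC + 12h30m = 04:42 Varund Canton standard time (rolling into the next day, 8 April 2022).
Daylight saving runs 8 October 2021 – 17 April 2022; the standard-time date in Varund Canton, 8 April 2022, is inside that window, so Varund Canton is at UTC+13:30.
16:12 UTC + 13h30m = 05:42 Varund Canton (rolling into the next day, 8 April 2022).

05:42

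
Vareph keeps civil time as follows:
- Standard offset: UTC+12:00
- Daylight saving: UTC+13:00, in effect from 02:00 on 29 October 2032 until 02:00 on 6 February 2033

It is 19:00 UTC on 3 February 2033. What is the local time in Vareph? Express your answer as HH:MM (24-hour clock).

08:00

At the standard offset (UTC+12:00), 19:00 UTC + 12h = 07:00 Vareph standard time (rolling into the next day, 4 February 2033).
The standard-time date in Vareph, 4 February 2033, lies within the daylight-saving period (29 October 2032 – 6 February 2033), so Vareph is on daylight time, UTC+13:00.
19:00 UTC + 13h = 08:00 local (rolling into the next day, 4 February 2033).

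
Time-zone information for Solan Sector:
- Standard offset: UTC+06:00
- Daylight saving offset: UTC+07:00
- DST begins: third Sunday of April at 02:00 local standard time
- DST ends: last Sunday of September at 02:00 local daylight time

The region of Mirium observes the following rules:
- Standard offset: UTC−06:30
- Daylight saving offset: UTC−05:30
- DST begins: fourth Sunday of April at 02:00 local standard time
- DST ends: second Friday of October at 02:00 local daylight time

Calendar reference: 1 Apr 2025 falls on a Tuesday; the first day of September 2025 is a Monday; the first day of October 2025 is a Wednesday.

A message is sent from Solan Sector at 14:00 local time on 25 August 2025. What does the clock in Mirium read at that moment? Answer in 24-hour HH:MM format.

1 April 2025 is a Tuesday, so the first Sunday is April 6 and the third is April 20.
1 September 2025 is a Monday, so Sundays fall on 7, 14, 21, 28; the last is September 28.
Daylight saving runs 20 April – 28 September; 25 August 2025 is inside that window, so Solan Sector is at UTC+07:00.
14:00 Solan Sector − 7h = 07:00 UTC.
1 April 2025 is a Tuesday, so the first Sunday is April 6 and the fourth is April 27.
1 October 2025 is a Wednesday, so the first Friday is October 3 and the second is October 10.
At the standard offset (UTC−06:30), 07:00 UTC − 6h30m = 00:30 Mirium standard time.
The standard-time date in Mirium, 25 August 2025, falls between 27 April and 10 October, so daylight saving is in effect and Mirium is at UTC−05:30.
07:00 UTC − 5h30m = 01:30 Mirium.

01:30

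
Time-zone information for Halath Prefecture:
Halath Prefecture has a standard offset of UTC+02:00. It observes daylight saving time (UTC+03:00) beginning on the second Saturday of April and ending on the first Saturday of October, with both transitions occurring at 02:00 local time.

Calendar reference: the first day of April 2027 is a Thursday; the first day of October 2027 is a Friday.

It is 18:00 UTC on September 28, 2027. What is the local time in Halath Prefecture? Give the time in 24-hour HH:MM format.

1 April 2027 is a Thursday, so the first Saturday is April 3 and the second is April 10.
1 October 2027 is a Friday, so the first Saturday is October 2.
At the standard offset (UTC+02:00), 18:00 UTC + 2h = 20:00 Halath Prefecture standard time.
Daylight saving runs 10 April – 2 October; the standard-time date in Halath Prefecture, September 28, 2027, is inside that window, so Halath Prefecture is at UTC+03:00.
18:00 UTC + 3h = 21:00 local.

21:00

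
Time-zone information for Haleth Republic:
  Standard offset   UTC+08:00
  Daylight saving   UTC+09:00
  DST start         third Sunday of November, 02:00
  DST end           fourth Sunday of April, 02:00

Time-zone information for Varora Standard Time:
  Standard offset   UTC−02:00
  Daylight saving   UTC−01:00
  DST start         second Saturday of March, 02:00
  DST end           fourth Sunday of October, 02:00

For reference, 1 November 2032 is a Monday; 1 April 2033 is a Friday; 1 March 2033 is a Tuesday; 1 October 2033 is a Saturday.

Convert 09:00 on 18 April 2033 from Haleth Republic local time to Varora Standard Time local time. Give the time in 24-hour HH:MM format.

1 November 2032 is a Monday, so the first Sunday is November 7 and the third is November 21.
1 April 2033 is a Friday, so the first Sunday is April 3 and the fourth is April 24.
18 April 2033 falls between 21 November 2032 and 24 April 2033, so daylight saving is in effect and Haleth Republic is at UTC+09:00.
09:00 Haleth Republic − 9h = 00:00 UTC.
1 March 2033 is a Tuesday, so the first Saturday is March 5 and the second is March 12.
1 October 2033 is a Saturday, so the first Sunday is October 2 and the fourth is October 23.
At the standard offset (UTC−02:00), 00:00 UTC − 2h = 22:00 Varora Standard Time standard time (rolling into the previous day, 17 April 2033).
The standard-time date in Varora Standard Time, 17 April 2033, lies within the daylight-saving period (12 March – 23 October), so Varora Standard Time is on daylight time, UTC−01:00.
00:00 UTC − 1h = 23:00 Varora Standard Time (rolling into the previous day, 17 April 2033).

23:00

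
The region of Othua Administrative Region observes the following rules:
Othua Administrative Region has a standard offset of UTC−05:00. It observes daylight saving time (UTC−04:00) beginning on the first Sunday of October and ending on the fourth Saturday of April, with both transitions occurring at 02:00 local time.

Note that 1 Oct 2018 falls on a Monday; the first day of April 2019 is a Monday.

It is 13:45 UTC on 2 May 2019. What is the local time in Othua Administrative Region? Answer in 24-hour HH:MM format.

1 October 2018 is a Monday, so the first Sunday is October 7.
1 April 2019 is a Monday, so the first Saturday is April 6 and the fourth is April 27.
At the standard offset (UTC−05:00), 13:45 UTC − 5h = 08:45 Othua Administrative Region standard time.
The standard-time date in Othua Administrative Region, 2 May 2019, does not fall between 7 October 2018 and 27 April 2019, so daylight saving is not in effect and Othua Administrative Region is at UTC−05:00.
13:45 UTC − 5h = 08:45 local.

08:45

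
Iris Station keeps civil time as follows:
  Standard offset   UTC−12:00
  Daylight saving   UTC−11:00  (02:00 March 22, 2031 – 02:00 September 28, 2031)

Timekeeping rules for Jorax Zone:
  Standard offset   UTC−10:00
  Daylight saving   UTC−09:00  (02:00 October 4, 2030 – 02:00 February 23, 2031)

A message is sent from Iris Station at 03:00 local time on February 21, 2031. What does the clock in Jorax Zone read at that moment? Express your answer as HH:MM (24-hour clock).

06:00

February 21, 2031 does not fall between 22 March and 28 September, so daylight saving is not in effect and Iris Station is at UTC−12:00.
03:00 Iris Station + 12h = 15:00 UTC.
At the standard offset (UTC−10:00), 15:00 UTC − 10h = 05:00 Jorax Zone standard time.
Daylight saving runs 4 October 2030 – 23 February 2031; the standard-time date in Jorax Zone, February 21, 2031, is inside that window, so Jorax Zone is at UTC−09:00.
15:00 UTC − 9h = 06:00 Jorax Zone.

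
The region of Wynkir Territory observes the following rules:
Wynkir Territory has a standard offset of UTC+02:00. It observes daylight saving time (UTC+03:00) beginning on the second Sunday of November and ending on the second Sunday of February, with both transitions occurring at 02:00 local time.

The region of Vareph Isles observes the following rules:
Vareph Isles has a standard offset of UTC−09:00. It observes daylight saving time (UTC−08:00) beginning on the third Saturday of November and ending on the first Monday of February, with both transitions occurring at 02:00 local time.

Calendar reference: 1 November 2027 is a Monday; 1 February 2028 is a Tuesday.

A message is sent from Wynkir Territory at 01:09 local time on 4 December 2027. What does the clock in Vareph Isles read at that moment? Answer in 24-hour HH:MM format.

1 November 2027 is a Monday, so the first Sunday is November 7 and the second is November 14.
1 February 2028 is a Tuesday, so the first Sunday is February 6 and the second is February 13.
Daylight saving runs 14 November 2027 – 13 February 2028; 4 December 2027 is inside that window, so Wynkir Territory is at UTC+03:00.
01:09 Wynkir Territory − 3h = 22:09 UTC (rolling into the previous day, 3 December 2027).
1 November 2027 is a Monday, so the first Saturday is November 6 and the third is November 20.
1 February 2028 is a Tuesday, so the first Monday is February 7.
At the standard offset (UTC−09:00), 22:09 UTC − 9h = 13:09 Vareph Isles standard time.
Daylight saving runs 20 November 2027 – 7 February 2028; the standard-time date in Vareph Isles, 3 December 2027, is inside that window, so Vareph Isles is at UTC−08:00.
22:09 UTC − 8h = 14:09 Vareph Isles.

14:09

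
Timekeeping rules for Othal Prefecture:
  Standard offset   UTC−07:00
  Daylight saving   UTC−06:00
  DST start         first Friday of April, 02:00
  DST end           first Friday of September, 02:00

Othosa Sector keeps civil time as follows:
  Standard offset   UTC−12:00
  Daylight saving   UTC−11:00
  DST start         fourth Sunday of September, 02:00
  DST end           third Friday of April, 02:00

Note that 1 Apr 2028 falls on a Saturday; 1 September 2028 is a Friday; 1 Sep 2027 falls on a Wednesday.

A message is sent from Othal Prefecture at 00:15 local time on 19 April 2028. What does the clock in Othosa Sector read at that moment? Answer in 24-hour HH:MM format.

1 April 2028 is a Saturday, so the first Friday is April 7.
1 September 2028 is a Friday, so the first Friday is September 1.
Daylight saving runs 7 April – 1 September; 19 April 2028 is inside that window, so Othal Prefecture is at UTC−06:00.
00:15 Othal Prefecture + 6h = 06:15 UTC.
1 September 2027 is a Wednesday, so the first Sunday is September 5 and the fourth is September 26.
1 April 2028 is a Saturday, so the first Friday is April 7 and the third is April 21.
At the standard offset (UTC−12:00), 06:15 UTC − 12h = 18:15 Othosa Sector standard time (rolling into the previous day, 18 April 2028).
The standard-time date in Othosa Sector, 18 April 2028, falls between 26 September 2027 and 21 April 2028, so daylight saving is in effect and Othosa Sector is at UTC−11:00.
06:15 UTC − 11h = 19:15 Othosa Sector (rolling into the previous day, 18 April 2028).

19:15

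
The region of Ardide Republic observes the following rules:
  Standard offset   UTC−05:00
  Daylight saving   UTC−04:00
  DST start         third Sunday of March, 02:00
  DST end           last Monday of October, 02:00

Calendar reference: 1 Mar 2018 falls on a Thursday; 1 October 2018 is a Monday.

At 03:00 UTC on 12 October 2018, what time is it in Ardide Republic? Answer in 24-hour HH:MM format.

1 March 2018 is a Thursday, so the first Sunday is March 4 and the third is March 18.
1 October 2018 is a Monday, so Mondays fall on 1, 8, 15, 22, 29; the last is October 29.
At the standard offset (UTC−05:00), 03:00 UTC − 5h = 22:00 Ardide Republic standard time (rolling into the previous day, 11 October 2018).
The standard-time date in Ardide Republic, 11 October 2018, lies within the daylight-saving period (18 March – 29 October), so Ardide Republic is on daylight time, UTC−04:00.
03:00 UTC − 4h = 23:00 local (rolling into the previous day, 11 October 2018).

23:00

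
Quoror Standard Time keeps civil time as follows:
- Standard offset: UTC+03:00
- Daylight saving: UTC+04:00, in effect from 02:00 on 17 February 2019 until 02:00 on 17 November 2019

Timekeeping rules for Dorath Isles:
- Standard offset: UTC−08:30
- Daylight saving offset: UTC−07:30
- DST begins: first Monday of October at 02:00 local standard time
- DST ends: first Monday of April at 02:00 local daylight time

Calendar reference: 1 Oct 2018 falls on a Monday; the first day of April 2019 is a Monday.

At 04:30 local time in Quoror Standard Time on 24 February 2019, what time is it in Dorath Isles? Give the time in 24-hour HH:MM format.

17:00

24 February 2019 falls between 17 February and 17 November, so daylight saving is in effect and Quoror Standard Time is at UTC+04:00.
04:30 Quoror Standard Time − 4h = 00:30 UTC.
1 October 2018 is a Monday, so the first Monday is October 1.
1 April 2019 is a Monday, so the first Monday is April 1.
At the standard offset (UTC−08:30), 00:30 UTC − 8h30m = 16:00 Dorath Isles standard time (rolling into the previous day, 23 February 2019).
Daylight saving runs 1 October 2018 – 1 April 2019; the standard-time date in Dorath Isles, 23 February 2019, is inside that window, so Dorath Isles is at UTC−07:30.
00:30 UTC − 7h30m = 17:00 Dorath Isles (rolling into the previous day, 23 February 2019).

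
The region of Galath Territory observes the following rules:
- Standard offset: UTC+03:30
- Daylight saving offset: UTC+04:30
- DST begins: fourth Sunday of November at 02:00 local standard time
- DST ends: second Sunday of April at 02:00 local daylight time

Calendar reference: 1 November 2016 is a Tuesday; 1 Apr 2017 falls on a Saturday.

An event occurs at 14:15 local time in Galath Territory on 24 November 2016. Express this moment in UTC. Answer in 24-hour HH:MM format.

1 November 2016 is a Tuesday, so the first Sunday is November 6 and the fourth is November 27.
1 April 2017 is a Saturday, so the first Sunday is April 2 and the second is April 9.
24 November 2016 does not fall between 27 November 2016 and 9 April 2017, so daylight saving is not in effect and Galath Territory is at UTC+03:30.
14:15 local − 3h30m = 10:45 UTC.

10:45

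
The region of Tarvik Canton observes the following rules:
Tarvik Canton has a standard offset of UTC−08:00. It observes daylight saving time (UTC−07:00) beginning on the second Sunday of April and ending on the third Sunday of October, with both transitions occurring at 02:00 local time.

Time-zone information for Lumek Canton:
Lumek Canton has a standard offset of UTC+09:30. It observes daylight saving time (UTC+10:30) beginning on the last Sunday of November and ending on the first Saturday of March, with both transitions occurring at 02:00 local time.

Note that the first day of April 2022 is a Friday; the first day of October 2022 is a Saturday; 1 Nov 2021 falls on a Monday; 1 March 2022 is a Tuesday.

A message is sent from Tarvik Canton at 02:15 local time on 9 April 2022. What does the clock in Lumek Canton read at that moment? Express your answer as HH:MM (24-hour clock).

19:45

1 April 2022 is a Friday, so the first Sunday is April 3 and the second is April 10.
1 October 2022 is a Saturday, so the first Sunday is October 2 and the third is October 16.
9 April 2022 does not fall between 10 April and 16 October, so daylight saving is not in effect and Tarvik Canton is at UTC−08:00.
02:15 Tarvik Canton + 8h = 10:15 UTC.
1 November 2021 is a Monday, so Sundays fall on 7, 14, 21, 28; the last is November 28.
1 March 2022 is a Tuesday, so the first Saturday is March 5.
At the standard offset (UTC+09:30), 10:15 UTC + 9h30m = 19:45 Lumek Canton standard time.
The standard-time date in Lumek Canton, 9 April 2022, is outside the daylight-saving period (28 November 2021 – 5 March 2022), so Lumek Canton is on standard time, UTC+09:30.
10:15 UTC + 9h30m = 19:45 Lumek Canton.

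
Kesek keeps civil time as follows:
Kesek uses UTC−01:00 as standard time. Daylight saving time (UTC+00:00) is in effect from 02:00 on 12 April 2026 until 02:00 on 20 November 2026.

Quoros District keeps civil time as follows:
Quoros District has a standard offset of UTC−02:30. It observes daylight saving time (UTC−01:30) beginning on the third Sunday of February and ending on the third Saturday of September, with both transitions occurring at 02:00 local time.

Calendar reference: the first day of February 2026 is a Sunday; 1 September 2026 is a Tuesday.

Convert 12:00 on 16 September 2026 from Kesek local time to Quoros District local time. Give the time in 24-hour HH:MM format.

10:30

16 September 2026 falls between 12 April and 20 November, so daylight saving is in effect and Kesek is at UTC+00:00.
12:00 Kesek − 0h = 12:00 UTC.
1 February 2026 is a Sunday, so the first Sunday is February 1 and the third is February 15.
1 September 2026 is a Tuesday, so the first Saturday is September 5 and the third is September 19.
At the standard offset (UTC−02:30), 12:00 UTC − 2h30m = 09:30 Quoros District standard time.
The standard-time date in Quoros District, 16 September 2026, falls between 15 February and 19 September, so daylight saving is in effect and Quoros District is at UTC−01:30.
12:00 UTC − 1h30m = 10:30 Quoros District.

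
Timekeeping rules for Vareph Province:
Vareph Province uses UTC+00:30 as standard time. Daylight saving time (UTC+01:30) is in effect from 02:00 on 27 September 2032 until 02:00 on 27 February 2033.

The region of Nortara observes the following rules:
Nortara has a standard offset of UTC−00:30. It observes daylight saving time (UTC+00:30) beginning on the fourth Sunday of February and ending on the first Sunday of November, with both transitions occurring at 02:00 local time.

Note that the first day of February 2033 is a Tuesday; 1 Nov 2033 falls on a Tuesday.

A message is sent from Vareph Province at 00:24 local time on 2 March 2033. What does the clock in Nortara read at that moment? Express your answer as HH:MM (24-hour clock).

00:24

2 March 2033 is outside the daylight-saving period (27 September 2032 – 27 February 2033), so Vareph Province is on standard time, UTC+00:30.
00:24 Vareph Province − 0h30m = 23:54 UTC (rolling into the previous day, 1 March 2033).
1 February 2033 is a Tuesday, so the first Sunday is February 6 and the fourth is February 27.
1 November 2033 is a Tuesday, so the first Sunday is November 6.
At the standard offset (UTC−00:30), 23:54 UTC − 0h30m = 23:24 Nortara standard time.
The standard-time date in Nortara, 1 March 2033, lies within the daylight-saving period (27 February – 6 November), so Nortara is on daylight time, UTC+00:30.
23:54 UTC + 0h30m = 00:24 Nortara (rolling into the next day, 2 March 2033).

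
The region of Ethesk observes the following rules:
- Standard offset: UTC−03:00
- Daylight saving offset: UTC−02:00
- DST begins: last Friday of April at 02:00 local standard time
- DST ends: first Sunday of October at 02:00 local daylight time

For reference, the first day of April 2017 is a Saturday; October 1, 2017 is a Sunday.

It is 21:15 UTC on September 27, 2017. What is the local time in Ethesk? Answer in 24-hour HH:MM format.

1 April 2017 is a Saturday, so Fridays fall on 7, 14, 21, 28; the last is April 28.
1 October 2017 is a Sunday, so the first Sunday is October 1.
At the standard offset (UTC−03:00), 21:15 UTC − 3h = 18:15 Ethesk standard time.
Daylight saving runs 28 April – 1 October; the standard-time date in Ethesk, September 27, 2017, is inside that window, so Ethesk is at UTC−02:00.
21:15 UTC − 2h = 19:15 local.

19:15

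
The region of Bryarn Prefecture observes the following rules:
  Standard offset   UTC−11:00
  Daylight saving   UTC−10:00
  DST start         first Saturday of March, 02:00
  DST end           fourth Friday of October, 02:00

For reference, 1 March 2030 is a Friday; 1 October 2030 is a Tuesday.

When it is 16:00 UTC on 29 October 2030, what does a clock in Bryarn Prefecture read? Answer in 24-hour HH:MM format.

1 March 2030 is a Friday, so the first Saturday is March 2.
1 October 2030 is a Tuesday, so the first Friday is October 4 and the fourth is October 25.
At the standard offset (UTC−11:00), 16:00 UTC − 11h = 05:00 Bryarn Prefecture standard time.
The standard-time date in Bryarn Prefecture, 29 October 2030, does not fall between 2 March and 25 October, so daylight saving is not in effect and Bryarn Prefecture is at UTC−11:00.
16:00 UTC − 11h = 05:00 local.

05:00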